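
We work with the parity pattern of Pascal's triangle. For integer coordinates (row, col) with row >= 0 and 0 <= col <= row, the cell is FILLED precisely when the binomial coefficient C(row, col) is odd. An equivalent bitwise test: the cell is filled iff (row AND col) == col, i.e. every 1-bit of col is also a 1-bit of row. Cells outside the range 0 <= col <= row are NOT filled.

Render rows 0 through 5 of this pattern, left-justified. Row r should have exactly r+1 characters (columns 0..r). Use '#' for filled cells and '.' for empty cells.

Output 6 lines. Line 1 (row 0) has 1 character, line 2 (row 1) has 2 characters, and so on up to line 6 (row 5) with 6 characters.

Answer: #
##
#.#
####
#...#
##..##

Derivation:
r0=0: #
r1=1: ##
r2=10: #.#
r3=11: ####
r4=100: #...#
r5=101: ##..##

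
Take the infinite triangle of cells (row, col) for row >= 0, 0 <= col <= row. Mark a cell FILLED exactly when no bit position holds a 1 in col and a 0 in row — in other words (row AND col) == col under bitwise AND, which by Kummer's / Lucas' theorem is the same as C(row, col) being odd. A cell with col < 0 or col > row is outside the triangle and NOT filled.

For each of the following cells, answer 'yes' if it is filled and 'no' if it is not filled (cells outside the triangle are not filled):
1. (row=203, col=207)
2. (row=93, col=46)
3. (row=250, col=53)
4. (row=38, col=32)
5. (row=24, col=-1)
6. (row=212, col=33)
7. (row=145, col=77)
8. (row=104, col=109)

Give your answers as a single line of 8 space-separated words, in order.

(203,207): col outside [0, 203] -> not filled
(93,46): row=0b1011101, col=0b101110, row AND col = 0b1100 = 12; 12 != 46 -> empty
(250,53): row=0b11111010, col=0b110101, row AND col = 0b110000 = 48; 48 != 53 -> empty
(38,32): row=0b100110, col=0b100000, row AND col = 0b100000 = 32; 32 == 32 -> filled
(24,-1): col outside [0, 24] -> not filled
(212,33): row=0b11010100, col=0b100001, row AND col = 0b0 = 0; 0 != 33 -> empty
(145,77): row=0b10010001, col=0b1001101, row AND col = 0b1 = 1; 1 != 77 -> empty
(104,109): col outside [0, 104] -> not filled

Answer: no no no yes no no no no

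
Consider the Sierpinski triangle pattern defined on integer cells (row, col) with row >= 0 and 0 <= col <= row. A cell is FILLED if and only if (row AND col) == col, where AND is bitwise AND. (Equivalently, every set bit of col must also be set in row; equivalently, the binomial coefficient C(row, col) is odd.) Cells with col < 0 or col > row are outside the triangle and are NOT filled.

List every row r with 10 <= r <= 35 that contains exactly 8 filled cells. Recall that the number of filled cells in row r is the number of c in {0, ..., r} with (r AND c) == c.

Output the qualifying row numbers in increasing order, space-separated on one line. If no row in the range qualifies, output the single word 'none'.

Answer: 11 13 14 19 21 22 25 26 28 35

Derivation:
Row r has 2^popcount(r) filled cells, so we need popcount(r) = log2(8) = 3.
Scan r = 10..35 and keep those with exactly 3 one-bits:
r=10=1010 popcount=2 -> skip
r=11=1011 popcount=3 -> KEEP
r=12=1100 popcount=2 -> skip
r=13=1101 popcount=3 -> KEEP
r=14=1110 popcount=3 -> KEEP
r=15=1111 popcount=4 -> skip
r=16=10000 popcount=1 -> skip
r=17=10001 popcount=2 -> skip
r=18=10010 popcount=2 -> skip
r=19=10011 popcount=3 -> KEEP
r=20=10100 popcount=2 -> skip
r=21=10101 popcount=3 -> KEEP
r=22=10110 popcount=3 -> KEEP
r=23=10111 popcount=4 -> skip
r=24=11000 popcount=2 -> skip
r=25=11001 popcount=3 -> KEEP
r=26=11010 popcount=3 -> KEEP
r=27=11011 popcount=4 -> skip
r=28=11100 popcount=3 -> KEEP
r=29=11101 popcount=4 -> skip
r=30=11110 popcount=4 -> skip
r=31=11111 popcount=5 -> skip
r=32=100000 popcount=1 -> skip
r=33=100001 popcount=2 -> skip
r=34=100010 popcount=2 -> skip
r=35=100011 popcount=3 -> KEEP
Kept rows: 11 13 14 19 21 22 25 26 28 35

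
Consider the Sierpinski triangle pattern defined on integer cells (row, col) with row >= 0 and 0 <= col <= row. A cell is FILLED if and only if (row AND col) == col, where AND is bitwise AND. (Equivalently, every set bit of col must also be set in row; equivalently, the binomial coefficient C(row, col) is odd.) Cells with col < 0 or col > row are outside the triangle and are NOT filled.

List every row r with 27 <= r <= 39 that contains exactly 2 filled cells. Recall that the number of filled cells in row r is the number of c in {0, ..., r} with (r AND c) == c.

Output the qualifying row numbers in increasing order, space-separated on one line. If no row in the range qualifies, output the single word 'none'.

Row r has 2^popcount(r) filled cells, so we need popcount(r) = log2(2) = 1.
Scan r = 27..39 and keep those with exactly 1 one-bits:
r=27=11011 popcount=4 -> skip
r=28=11100 popcount=3 -> skip
r=29=11101 popcount=4 -> skip
r=30=11110 popcount=4 -> skip
r=31=11111 popcount=5 -> skip
r=32=100000 popcount=1 -> KEEP
r=33=100001 popcount=2 -> skip
r=34=100010 popcount=2 -> skip
r=35=100011 popcount=3 -> skip
r=36=100100 popcount=2 -> skip
r=37=100101 popcount=3 -> skip
r=38=100110 popcount=3 -> skip
r=39=100111 popcount=4 -> skip
Kept rows: 32

Answer: 32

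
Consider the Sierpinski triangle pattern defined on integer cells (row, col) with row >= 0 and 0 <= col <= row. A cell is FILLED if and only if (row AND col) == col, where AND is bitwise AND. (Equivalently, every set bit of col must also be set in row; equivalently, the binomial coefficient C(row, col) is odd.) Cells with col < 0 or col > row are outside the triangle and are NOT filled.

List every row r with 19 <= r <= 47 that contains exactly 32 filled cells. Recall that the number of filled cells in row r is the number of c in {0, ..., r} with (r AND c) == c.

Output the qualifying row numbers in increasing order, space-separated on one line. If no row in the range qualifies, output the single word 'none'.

Row r has 2^popcount(r) filled cells, so we need popcount(r) = log2(32) = 5.
Scan r = 19..47 and keep those with exactly 5 one-bits:
r=19=10011 popcount=3 -> skip
r=20=10100 popcount=2 -> skip
r=21=10101 popcount=3 -> skip
r=22=10110 popcount=3 -> skip
r=23=10111 popcount=4 -> skip
r=24=11000 popcount=2 -> skip
r=25=11001 popcount=3 -> skip
r=26=11010 popcount=3 -> skip
r=27=11011 popcount=4 -> skip
r=28=11100 popcount=3 -> skip
r=29=11101 popcount=4 -> skip
r=30=11110 popcount=4 -> skip
r=31=11111 popcount=5 -> KEEP
r=32=100000 popcount=1 -> skip
r=33=100001 popcount=2 -> skip
r=34=100010 popcount=2 -> skip
r=35=100011 popcount=3 -> skip
r=36=100100 popcount=2 -> skip
r=37=100101 popcount=3 -> skip
r=38=100110 popcount=3 -> skip
r=39=100111 popcount=4 -> skip
r=40=101000 popcount=2 -> skip
r=41=101001 popcount=3 -> skip
r=42=101010 popcount=3 -> skip
r=43=101011 popcount=4 -> skip
r=44=101100 popcount=3 -> skip
r=45=101101 popcount=4 -> skip
r=46=101110 popcount=4 -> skip
r=47=101111 popcount=5 -> KEEP
Kept rows: 31 47

Answer: 31 47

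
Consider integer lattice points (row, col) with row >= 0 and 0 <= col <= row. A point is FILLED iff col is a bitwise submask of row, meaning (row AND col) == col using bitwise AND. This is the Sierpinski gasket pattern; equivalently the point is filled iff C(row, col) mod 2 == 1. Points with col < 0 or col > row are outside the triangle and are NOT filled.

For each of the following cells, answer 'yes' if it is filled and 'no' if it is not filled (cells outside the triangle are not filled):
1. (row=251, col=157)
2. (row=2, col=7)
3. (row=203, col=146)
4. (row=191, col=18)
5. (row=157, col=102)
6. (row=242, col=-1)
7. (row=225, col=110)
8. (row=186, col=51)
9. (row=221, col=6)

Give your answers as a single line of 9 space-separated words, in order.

(251,157): row=0b11111011, col=0b10011101, row AND col = 0b10011001 = 153; 153 != 157 -> empty
(2,7): col outside [0, 2] -> not filled
(203,146): row=0b11001011, col=0b10010010, row AND col = 0b10000010 = 130; 130 != 146 -> empty
(191,18): row=0b10111111, col=0b10010, row AND col = 0b10010 = 18; 18 == 18 -> filled
(157,102): row=0b10011101, col=0b1100110, row AND col = 0b100 = 4; 4 != 102 -> empty
(242,-1): col outside [0, 242] -> not filled
(225,110): row=0b11100001, col=0b1101110, row AND col = 0b1100000 = 96; 96 != 110 -> empty
(186,51): row=0b10111010, col=0b110011, row AND col = 0b110010 = 50; 50 != 51 -> empty
(221,6): row=0b11011101, col=0b110, row AND col = 0b100 = 4; 4 != 6 -> empty

Answer: no no no yes no no no no no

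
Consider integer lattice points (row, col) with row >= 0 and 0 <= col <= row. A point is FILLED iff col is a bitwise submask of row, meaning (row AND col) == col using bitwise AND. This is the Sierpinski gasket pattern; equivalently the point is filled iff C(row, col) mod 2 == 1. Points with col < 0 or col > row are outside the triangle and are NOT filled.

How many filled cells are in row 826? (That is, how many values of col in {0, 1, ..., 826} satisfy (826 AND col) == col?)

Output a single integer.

Answer: 64

Derivation:
826 in binary = 1100111010
popcount(826) = number of 1-bits in 1100111010 = 6
A col c satisfies (826 AND c) == c iff every set bit of c is also set in 826; each of the 6 set bits of 826 can independently be on or off in c.
count = 2^6 = 64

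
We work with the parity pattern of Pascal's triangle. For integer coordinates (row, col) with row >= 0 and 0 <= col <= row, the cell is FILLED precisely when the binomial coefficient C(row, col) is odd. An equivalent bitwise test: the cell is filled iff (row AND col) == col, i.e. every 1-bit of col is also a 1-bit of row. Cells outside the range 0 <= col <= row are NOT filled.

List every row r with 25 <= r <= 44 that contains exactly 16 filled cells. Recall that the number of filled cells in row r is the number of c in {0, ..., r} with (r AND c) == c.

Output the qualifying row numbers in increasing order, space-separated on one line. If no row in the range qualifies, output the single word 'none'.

Row r has 2^popcount(r) filled cells, so we need popcount(r) = log2(16) = 4.
Scan r = 25..44 and keep those with exactly 4 one-bits:
r=25=11001 popcount=3 -> skip
r=26=11010 popcount=3 -> skip
r=27=11011 popcount=4 -> KEEP
r=28=11100 popcount=3 -> skip
r=29=11101 popcount=4 -> KEEP
r=30=11110 popcount=4 -> KEEP
r=31=11111 popcount=5 -> skip
r=32=100000 popcount=1 -> skip
r=33=100001 popcount=2 -> skip
r=34=100010 popcount=2 -> skip
r=35=100011 popcount=3 -> skip
r=36=100100 popcount=2 -> skip
r=37=100101 popcount=3 -> skip
r=38=100110 popcount=3 -> skip
r=39=100111 popcount=4 -> KEEP
r=40=101000 popcount=2 -> skip
r=41=101001 popcount=3 -> skip
r=42=101010 popcount=3 -> skip
r=43=101011 popcount=4 -> KEEP
r=44=101100 popcount=3 -> skip
Kept rows: 27 29 30 39 43

Answer: 27 29 30 39 43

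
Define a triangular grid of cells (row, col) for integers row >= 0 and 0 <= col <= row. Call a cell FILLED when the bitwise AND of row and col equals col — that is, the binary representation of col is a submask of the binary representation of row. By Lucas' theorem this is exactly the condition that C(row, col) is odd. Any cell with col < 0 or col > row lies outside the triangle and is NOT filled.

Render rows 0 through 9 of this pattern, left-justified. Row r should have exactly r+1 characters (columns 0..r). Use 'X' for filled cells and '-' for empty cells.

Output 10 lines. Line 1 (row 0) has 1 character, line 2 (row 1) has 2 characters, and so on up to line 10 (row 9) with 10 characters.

r0=0: X
r1=1: XX
r2=10: X-X
r3=11: XXXX
r4=100: X---X
r5=101: XX--XX
r6=110: X-X-X-X
r7=111: XXXXXXXX
r8=1000: X-------X
r9=1001: XX------XX

Answer: X
XX
X-X
XXXX
X---X
XX--XX
X-X-X-X
XXXXXXXX
X-------X
XX------XX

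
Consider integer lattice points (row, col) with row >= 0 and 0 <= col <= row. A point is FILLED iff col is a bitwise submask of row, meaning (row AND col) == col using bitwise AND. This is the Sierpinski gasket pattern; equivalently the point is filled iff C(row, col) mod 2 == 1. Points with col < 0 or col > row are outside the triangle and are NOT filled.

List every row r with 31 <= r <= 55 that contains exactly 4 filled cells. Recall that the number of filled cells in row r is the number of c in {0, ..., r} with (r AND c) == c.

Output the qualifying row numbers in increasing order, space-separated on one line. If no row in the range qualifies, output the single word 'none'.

Answer: 33 34 36 40 48

Derivation:
Row r has 2^popcount(r) filled cells, so we need popcount(r) = log2(4) = 2.
Scan r = 31..55 and keep those with exactly 2 one-bits:
r=31=11111 popcount=5 -> skip
r=32=100000 popcount=1 -> skip
r=33=100001 popcount=2 -> KEEP
r=34=100010 popcount=2 -> KEEP
r=35=100011 popcount=3 -> skip
r=36=100100 popcount=2 -> KEEP
r=37=100101 popcount=3 -> skip
r=38=100110 popcount=3 -> skip
r=39=100111 popcount=4 -> skip
r=40=101000 popcount=2 -> KEEP
r=41=101001 popcount=3 -> skip
r=42=101010 popcount=3 -> skip
r=43=101011 popcount=4 -> skip
r=44=101100 popcount=3 -> skip
r=45=101101 popcount=4 -> skip
r=46=101110 popcount=4 -> skip
r=47=101111 popcount=5 -> skip
r=48=110000 popcount=2 -> KEEP
r=49=110001 popcount=3 -> skip
r=50=110010 popcount=3 -> skip
r=51=110011 popcount=4 -> skip
r=52=110100 popcount=3 -> skip
r=53=110101 popcount=4 -> skip
r=54=110110 popcount=4 -> skip
r=55=110111 popcount=5 -> skip
Kept rows: 33 34 36 40 48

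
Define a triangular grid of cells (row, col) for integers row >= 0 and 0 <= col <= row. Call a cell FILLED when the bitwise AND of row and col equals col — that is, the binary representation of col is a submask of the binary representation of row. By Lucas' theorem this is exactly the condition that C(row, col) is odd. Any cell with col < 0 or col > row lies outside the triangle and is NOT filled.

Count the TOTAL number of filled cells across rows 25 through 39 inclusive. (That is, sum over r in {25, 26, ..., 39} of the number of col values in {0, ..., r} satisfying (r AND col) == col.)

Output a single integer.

r25=11001 pc3: +8 =8
r26=11010 pc3: +8 =16
r27=11011 pc4: +16 =32
r28=11100 pc3: +8 =40
r29=11101 pc4: +16 =56
r30=11110 pc4: +16 =72
r31=11111 pc5: +32 =104
r32=100000 pc1: +2 =106
r33=100001 pc2: +4 =110
r34=100010 pc2: +4 =114
r35=100011 pc3: +8 =122
r36=100100 pc2: +4 =126
r37=100101 pc3: +8 =134
r38=100110 pc3: +8 =142
r39=100111 pc4: +16 =158

Answer: 158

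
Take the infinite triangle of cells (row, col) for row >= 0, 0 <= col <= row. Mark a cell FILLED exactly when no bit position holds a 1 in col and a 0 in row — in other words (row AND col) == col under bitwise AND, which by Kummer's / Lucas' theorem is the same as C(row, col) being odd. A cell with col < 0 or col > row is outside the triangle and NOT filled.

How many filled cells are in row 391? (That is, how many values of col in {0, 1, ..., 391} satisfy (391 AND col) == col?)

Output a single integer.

391 in binary = 110000111
popcount(391) = number of 1-bits in 110000111 = 5
A col c satisfies (391 AND c) == c iff every set bit of c is also set in 391; each of the 5 set bits of 391 can independently be on or off in c.
count = 2^5 = 32

Answer: 32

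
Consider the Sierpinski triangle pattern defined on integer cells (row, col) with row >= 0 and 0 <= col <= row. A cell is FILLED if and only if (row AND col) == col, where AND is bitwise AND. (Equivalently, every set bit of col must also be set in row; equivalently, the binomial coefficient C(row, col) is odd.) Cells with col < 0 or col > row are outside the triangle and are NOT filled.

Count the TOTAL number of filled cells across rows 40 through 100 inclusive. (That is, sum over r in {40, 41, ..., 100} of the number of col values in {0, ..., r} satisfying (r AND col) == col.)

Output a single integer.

Answer: 962

Derivation:
r40=101000 pc2: +4 =4
r41=101001 pc3: +8 =12
r42=101010 pc3: +8 =20
r43=101011 pc4: +16 =36
r44=101100 pc3: +8 =44
r45=101101 pc4: +16 =60
r46=101110 pc4: +16 =76
r47=101111 pc5: +32 =108
r48=110000 pc2: +4 =112
r49=110001 pc3: +8 =120
r50=110010 pc3: +8 =128
r51=110011 pc4: +16 =144
r52=110100 pc3: +8 =152
r53=110101 pc4: +16 =168
r54=110110 pc4: +16 =184
r55=110111 pc5: +32 =216
r56=111000 pc3: +8 =224
r57=111001 pc4: +16 =240
r58=111010 pc4: +16 =256
r59=111011 pc5: +32 =288
r60=111100 pc4: +16 =304
r61=111101 pc5: +32 =336
r62=111110 pc5: +32 =368
r63=111111 pc6: +64 =432
r64=1000000 pc1: +2 =434
r65=1000001 pc2: +4 =438
r66=1000010 pc2: +4 =442
r67=1000011 pc3: +8 =450
r68=1000100 pc2: +4 =454
r69=1000101 pc3: +8 =462
r70=1000110 pc3: +8 =470
r71=1000111 pc4: +16 =486
r72=1001000 pc2: +4 =490
r73=1001001 pc3: +8 =498
r74=1001010 pc3: +8 =506
r75=1001011 pc4: +16 =522
r76=1001100 pc3: +8 =530
r77=1001101 pc4: +16 =546
r78=1001110 pc4: +16 =562
r79=1001111 pc5: +32 =594
r80=1010000 pc2: +4 =598
r81=1010001 pc3: +8 =606
r82=1010010 pc3: +8 =614
r83=1010011 pc4: +16 =630
r84=1010100 pc3: +8 =638
r85=1010101 pc4: +16 =654
r86=1010110 pc4: +16 =670
r87=1010111 pc5: +32 =702
r88=1011000 pc3: +8 =710
r89=1011001 pc4: +16 =726
r90=1011010 pc4: +16 =742
r91=1011011 pc5: +32 =774
r92=1011100 pc4: +16 =790
r93=1011101 pc5: +32 =822
r94=1011110 pc5: +32 =854
r95=1011111 pc6: +64 =918
r96=1100000 pc2: +4 =922
r97=1100001 pc3: +8 =930
r98=1100010 pc3: +8 =938
r99=1100011 pc4: +16 =954
r100=1100100 pc3: +8 =962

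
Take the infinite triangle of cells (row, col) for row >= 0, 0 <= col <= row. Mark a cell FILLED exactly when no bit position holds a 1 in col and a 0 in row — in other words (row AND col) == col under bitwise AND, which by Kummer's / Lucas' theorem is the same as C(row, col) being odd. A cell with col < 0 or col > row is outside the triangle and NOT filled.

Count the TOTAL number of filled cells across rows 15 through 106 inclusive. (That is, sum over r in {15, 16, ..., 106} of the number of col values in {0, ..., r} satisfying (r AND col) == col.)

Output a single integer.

r15=1111 pc4: +16 =16
r16=10000 pc1: +2 =18
r17=10001 pc2: +4 =22
r18=10010 pc2: +4 =26
r19=10011 pc3: +8 =34
r20=10100 pc2: +4 =38
r21=10101 pc3: +8 =46
r22=10110 pc3: +8 =54
r23=10111 pc4: +16 =70
r24=11000 pc2: +4 =74
r25=11001 pc3: +8 =82
r26=11010 pc3: +8 =90
r27=11011 pc4: +16 =106
r28=11100 pc3: +8 =114
r29=11101 pc4: +16 =130
r30=11110 pc4: +16 =146
r31=11111 pc5: +32 =178
r32=100000 pc1: +2 =180
r33=100001 pc2: +4 =184
r34=100010 pc2: +4 =188
r35=100011 pc3: +8 =196
r36=100100 pc2: +4 =200
r37=100101 pc3: +8 =208
r38=100110 pc3: +8 =216
r39=100111 pc4: +16 =232
r40=101000 pc2: +4 =236
r41=101001 pc3: +8 =244
r42=101010 pc3: +8 =252
r43=101011 pc4: +16 =268
r44=101100 pc3: +8 =276
r45=101101 pc4: +16 =292
r46=101110 pc4: +16 =308
r47=101111 pc5: +32 =340
r48=110000 pc2: +4 =344
r49=110001 pc3: +8 =352
r50=110010 pc3: +8 =360
r51=110011 pc4: +16 =376
r52=110100 pc3: +8 =384
r53=110101 pc4: +16 =400
r54=110110 pc4: +16 =416
r55=110111 pc5: +32 =448
r56=111000 pc3: +8 =456
r57=111001 pc4: +16 =472
r58=111010 pc4: +16 =488
r59=111011 pc5: +32 =520
r60=111100 pc4: +16 =536
r61=111101 pc5: +32 =568
r62=111110 pc5: +32 =600
r63=111111 pc6: +64 =664
r64=1000000 pc1: +2 =666
r65=1000001 pc2: +4 =670
r66=1000010 pc2: +4 =674
r67=1000011 pc3: +8 =682
r68=1000100 pc2: +4 =686
r69=1000101 pc3: +8 =694
r70=1000110 pc3: +8 =702
r71=1000111 pc4: +16 =718
r72=1001000 pc2: +4 =722
r73=1001001 pc3: +8 =730
r74=1001010 pc3: +8 =738
r75=1001011 pc4: +16 =754
r76=1001100 pc3: +8 =762
r77=1001101 pc4: +16 =778
r78=1001110 pc4: +16 =794
r79=1001111 pc5: +32 =826
r80=1010000 pc2: +4 =830
r81=1010001 pc3: +8 =838
r82=1010010 pc3: +8 =846
r83=1010011 pc4: +16 =862
r84=1010100 pc3: +8 =870
r85=1010101 pc4: +16 =886
r86=1010110 pc4: +16 =902
r87=1010111 pc5: +32 =934
r88=1011000 pc3: +8 =942
r89=1011001 pc4: +16 =958
r90=1011010 pc4: +16 =974
r91=1011011 pc5: +32 =1006
r92=1011100 pc4: +16 =1022
r93=1011101 pc5: +32 =1054
r94=1011110 pc5: +32 =1086
r95=1011111 pc6: +64 =1150
r96=1100000 pc2: +4 =1154
r97=1100001 pc3: +8 =1162
r98=1100010 pc3: +8 =1170
r99=1100011 pc4: +16 =1186
r100=1100100 pc3: +8 =1194
r101=1100101 pc4: +16 =1210
r102=1100110 pc4: +16 =1226
r103=1100111 pc5: +32 =1258
r104=1101000 pc3: +8 =1266
r105=1101001 pc4: +16 =1282
r106=1101010 pc4: +16 =1298

Answer: 1298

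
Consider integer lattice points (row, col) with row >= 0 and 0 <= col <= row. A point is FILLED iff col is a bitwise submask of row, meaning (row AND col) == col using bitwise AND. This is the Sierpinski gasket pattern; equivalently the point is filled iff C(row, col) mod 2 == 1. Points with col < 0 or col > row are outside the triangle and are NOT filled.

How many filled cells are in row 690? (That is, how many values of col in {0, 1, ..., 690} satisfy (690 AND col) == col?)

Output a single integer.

Answer: 32

Derivation:
690 in binary = 1010110010
popcount(690) = number of 1-bits in 1010110010 = 5
A col c satisfies (690 AND c) == c iff every set bit of c is also set in 690; each of the 5 set bits of 690 can independently be on or off in c.
count = 2^5 = 32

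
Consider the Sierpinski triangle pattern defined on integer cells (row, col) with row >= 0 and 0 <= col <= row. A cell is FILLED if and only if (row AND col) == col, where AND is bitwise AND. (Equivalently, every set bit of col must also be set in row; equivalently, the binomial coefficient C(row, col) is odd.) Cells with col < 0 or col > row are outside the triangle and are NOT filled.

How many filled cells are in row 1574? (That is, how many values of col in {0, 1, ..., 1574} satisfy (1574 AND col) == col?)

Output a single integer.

Answer: 32

Derivation:
1574 in binary = 11000100110
popcount(1574) = number of 1-bits in 11000100110 = 5
A col c satisfies (1574 AND c) == c iff every set bit of c is also set in 1574; each of the 5 set bits of 1574 can independently be on or off in c.
count = 2^5 = 32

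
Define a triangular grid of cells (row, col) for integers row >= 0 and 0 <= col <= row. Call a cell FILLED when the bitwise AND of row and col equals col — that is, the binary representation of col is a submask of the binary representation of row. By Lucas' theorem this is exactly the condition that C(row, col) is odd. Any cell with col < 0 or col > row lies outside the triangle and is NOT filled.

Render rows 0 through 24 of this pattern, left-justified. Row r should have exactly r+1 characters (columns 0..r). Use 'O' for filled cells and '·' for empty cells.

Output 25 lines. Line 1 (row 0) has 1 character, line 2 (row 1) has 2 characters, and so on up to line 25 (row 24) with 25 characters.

r0=0: O
r1=1: OO
r2=10: O·O
r3=11: OOOO
r4=100: O···O
r5=101: OO··OO
r6=110: O·O·O·O
r7=111: OOOOOOOO
r8=1000: O·······O
r9=1001: OO······OO
r10=1010: O·O·····O·O
r11=1011: OOOO····OOOO
r12=1100: O···O···O···O
r13=1101: OO··OO··OO··OO
r14=1110: O·O·O·O·O·O·O·O
r15=1111: OOOOOOOOOOOOOOOO
r16=10000: O···············O
r17=10001: OO··············OO
r18=10010: O·O·············O·O
r19=10011: OOOO············OOOO
r20=10100: O···O···········O···O
r21=10101: OO··OO··········OO··OO
r22=10110: O·O·O·O·········O·O·O·O
r23=10111: OOOOOOOO········OOOOOOOO
r24=11000: O·······O·······O·······O

Answer: O
OO
O·O
OOOO
O···O
OO··OO
O·O·O·O
OOOOOOOO
O·······O
OO······OO
O·O·····O·O
OOOO····OOOO
O···O···O···O
OO··OO··OO··OO
O·O·O·O·O·O·O·O
OOOOOOOOOOOOOOOO
O···············O
OO··············OO
O·O·············O·O
OOOO············OOOO
O···O···········O···O
OO··OO··········OO··OO
O·O·O·O·········O·O·O·O
OOOOOOOO········OOOOOOOO
O·······O·······O·······O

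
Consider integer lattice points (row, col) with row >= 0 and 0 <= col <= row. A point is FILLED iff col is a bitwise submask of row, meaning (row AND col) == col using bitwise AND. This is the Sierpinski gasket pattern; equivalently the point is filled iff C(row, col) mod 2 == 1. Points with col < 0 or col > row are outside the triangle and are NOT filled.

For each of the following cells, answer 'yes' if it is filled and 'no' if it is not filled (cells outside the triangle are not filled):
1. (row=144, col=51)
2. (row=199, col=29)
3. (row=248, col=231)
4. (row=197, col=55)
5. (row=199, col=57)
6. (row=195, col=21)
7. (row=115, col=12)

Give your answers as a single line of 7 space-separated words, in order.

Answer: no no no no no no no

Derivation:
(144,51): row=0b10010000, col=0b110011, row AND col = 0b10000 = 16; 16 != 51 -> empty
(199,29): row=0b11000111, col=0b11101, row AND col = 0b101 = 5; 5 != 29 -> empty
(248,231): row=0b11111000, col=0b11100111, row AND col = 0b11100000 = 224; 224 != 231 -> empty
(197,55): row=0b11000101, col=0b110111, row AND col = 0b101 = 5; 5 != 55 -> empty
(199,57): row=0b11000111, col=0b111001, row AND col = 0b1 = 1; 1 != 57 -> empty
(195,21): row=0b11000011, col=0b10101, row AND col = 0b1 = 1; 1 != 21 -> empty
(115,12): row=0b1110011, col=0b1100, row AND col = 0b0 = 0; 0 != 12 -> empty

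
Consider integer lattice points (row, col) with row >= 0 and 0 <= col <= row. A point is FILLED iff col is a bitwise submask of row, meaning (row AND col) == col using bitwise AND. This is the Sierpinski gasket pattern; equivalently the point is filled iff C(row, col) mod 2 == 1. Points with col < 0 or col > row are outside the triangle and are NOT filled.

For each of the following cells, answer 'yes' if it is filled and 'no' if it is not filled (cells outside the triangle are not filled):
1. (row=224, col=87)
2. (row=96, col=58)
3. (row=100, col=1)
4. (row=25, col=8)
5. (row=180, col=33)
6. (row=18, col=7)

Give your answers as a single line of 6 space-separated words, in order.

Answer: no no no yes no no

Derivation:
(224,87): row=0b11100000, col=0b1010111, row AND col = 0b1000000 = 64; 64 != 87 -> empty
(96,58): row=0b1100000, col=0b111010, row AND col = 0b100000 = 32; 32 != 58 -> empty
(100,1): row=0b1100100, col=0b1, row AND col = 0b0 = 0; 0 != 1 -> empty
(25,8): row=0b11001, col=0b1000, row AND col = 0b1000 = 8; 8 == 8 -> filled
(180,33): row=0b10110100, col=0b100001, row AND col = 0b100000 = 32; 32 != 33 -> empty
(18,7): row=0b10010, col=0b111, row AND col = 0b10 = 2; 2 != 7 -> empty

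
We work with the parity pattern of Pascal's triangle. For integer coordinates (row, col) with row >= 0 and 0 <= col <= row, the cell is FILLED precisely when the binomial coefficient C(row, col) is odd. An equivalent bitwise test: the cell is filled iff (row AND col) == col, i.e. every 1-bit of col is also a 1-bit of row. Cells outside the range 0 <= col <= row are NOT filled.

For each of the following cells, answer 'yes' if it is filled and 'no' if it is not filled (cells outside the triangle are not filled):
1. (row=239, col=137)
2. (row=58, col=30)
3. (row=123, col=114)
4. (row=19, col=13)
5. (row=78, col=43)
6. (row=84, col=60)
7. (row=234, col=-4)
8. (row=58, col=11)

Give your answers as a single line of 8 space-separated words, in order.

Answer: yes no yes no no no no no

Derivation:
(239,137): row=0b11101111, col=0b10001001, row AND col = 0b10001001 = 137; 137 == 137 -> filled
(58,30): row=0b111010, col=0b11110, row AND col = 0b11010 = 26; 26 != 30 -> empty
(123,114): row=0b1111011, col=0b1110010, row AND col = 0b1110010 = 114; 114 == 114 -> filled
(19,13): row=0b10011, col=0b1101, row AND col = 0b1 = 1; 1 != 13 -> empty
(78,43): row=0b1001110, col=0b101011, row AND col = 0b1010 = 10; 10 != 43 -> empty
(84,60): row=0b1010100, col=0b111100, row AND col = 0b10100 = 20; 20 != 60 -> empty
(234,-4): col outside [0, 234] -> not filled
(58,11): row=0b111010, col=0b1011, row AND col = 0b1010 = 10; 10 != 11 -> empty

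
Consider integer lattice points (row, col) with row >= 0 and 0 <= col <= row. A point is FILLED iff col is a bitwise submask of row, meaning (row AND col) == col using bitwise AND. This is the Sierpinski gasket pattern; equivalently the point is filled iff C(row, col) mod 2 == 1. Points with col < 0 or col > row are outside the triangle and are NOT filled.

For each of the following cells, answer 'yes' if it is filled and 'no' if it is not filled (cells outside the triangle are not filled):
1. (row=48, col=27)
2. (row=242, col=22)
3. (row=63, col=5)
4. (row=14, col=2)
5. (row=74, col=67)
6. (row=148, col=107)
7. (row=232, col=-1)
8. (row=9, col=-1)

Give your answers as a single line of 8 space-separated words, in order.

Answer: no no yes yes no no no no

Derivation:
(48,27): row=0b110000, col=0b11011, row AND col = 0b10000 = 16; 16 != 27 -> empty
(242,22): row=0b11110010, col=0b10110, row AND col = 0b10010 = 18; 18 != 22 -> empty
(63,5): row=0b111111, col=0b101, row AND col = 0b101 = 5; 5 == 5 -> filled
(14,2): row=0b1110, col=0b10, row AND col = 0b10 = 2; 2 == 2 -> filled
(74,67): row=0b1001010, col=0b1000011, row AND col = 0b1000010 = 66; 66 != 67 -> empty
(148,107): row=0b10010100, col=0b1101011, row AND col = 0b0 = 0; 0 != 107 -> empty
(232,-1): col outside [0, 232] -> not filled
(9,-1): col outside [0, 9] -> not filled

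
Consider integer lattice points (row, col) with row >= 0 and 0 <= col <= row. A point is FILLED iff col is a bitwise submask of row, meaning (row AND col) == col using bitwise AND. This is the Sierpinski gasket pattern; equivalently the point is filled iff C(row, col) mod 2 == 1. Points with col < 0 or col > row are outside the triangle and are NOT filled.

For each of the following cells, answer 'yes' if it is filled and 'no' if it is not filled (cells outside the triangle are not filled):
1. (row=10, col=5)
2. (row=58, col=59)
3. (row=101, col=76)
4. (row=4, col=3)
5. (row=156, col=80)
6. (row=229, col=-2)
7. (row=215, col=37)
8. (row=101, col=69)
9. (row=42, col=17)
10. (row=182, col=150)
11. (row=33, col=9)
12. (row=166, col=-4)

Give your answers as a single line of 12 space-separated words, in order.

(10,5): row=0b1010, col=0b101, row AND col = 0b0 = 0; 0 != 5 -> empty
(58,59): col outside [0, 58] -> not filled
(101,76): row=0b1100101, col=0b1001100, row AND col = 0b1000100 = 68; 68 != 76 -> empty
(4,3): row=0b100, col=0b11, row AND col = 0b0 = 0; 0 != 3 -> empty
(156,80): row=0b10011100, col=0b1010000, row AND col = 0b10000 = 16; 16 != 80 -> empty
(229,-2): col outside [0, 229] -> not filled
(215,37): row=0b11010111, col=0b100101, row AND col = 0b101 = 5; 5 != 37 -> empty
(101,69): row=0b1100101, col=0b1000101, row AND col = 0b1000101 = 69; 69 == 69 -> filled
(42,17): row=0b101010, col=0b10001, row AND col = 0b0 = 0; 0 != 17 -> empty
(182,150): row=0b10110110, col=0b10010110, row AND col = 0b10010110 = 150; 150 == 150 -> filled
(33,9): row=0b100001, col=0b1001, row AND col = 0b1 = 1; 1 != 9 -> empty
(166,-4): col outside [0, 166] -> not filled

Answer: no no no no no no no yes no yes no no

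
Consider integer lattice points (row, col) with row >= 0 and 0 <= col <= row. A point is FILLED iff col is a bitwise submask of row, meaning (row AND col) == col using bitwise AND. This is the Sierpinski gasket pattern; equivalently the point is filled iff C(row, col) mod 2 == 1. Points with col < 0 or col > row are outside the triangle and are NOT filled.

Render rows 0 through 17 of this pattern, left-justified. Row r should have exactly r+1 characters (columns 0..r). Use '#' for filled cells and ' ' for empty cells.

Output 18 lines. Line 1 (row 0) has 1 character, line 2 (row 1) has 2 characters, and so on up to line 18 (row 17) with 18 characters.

Answer: #
##
# #
####
#   #
##  ##
# # # #
########
#       #
##      ##
# #     # #
####    ####
#   #   #   #
##  ##  ##  ##
# # # # # # # #
################
#               #
##              ##

Derivation:
r0=0: #
r1=1: ##
r2=10: # #
r3=11: ####
r4=100: #   #
r5=101: ##  ##
r6=110: # # # #
r7=111: ########
r8=1000: #       #
r9=1001: ##      ##
r10=1010: # #     # #
r11=1011: ####    ####
r12=1100: #   #   #   #
r13=1101: ##  ##  ##  ##
r14=1110: # # # # # # # #
r15=1111: ################
r16=10000: #               #
r17=10001: ##              ##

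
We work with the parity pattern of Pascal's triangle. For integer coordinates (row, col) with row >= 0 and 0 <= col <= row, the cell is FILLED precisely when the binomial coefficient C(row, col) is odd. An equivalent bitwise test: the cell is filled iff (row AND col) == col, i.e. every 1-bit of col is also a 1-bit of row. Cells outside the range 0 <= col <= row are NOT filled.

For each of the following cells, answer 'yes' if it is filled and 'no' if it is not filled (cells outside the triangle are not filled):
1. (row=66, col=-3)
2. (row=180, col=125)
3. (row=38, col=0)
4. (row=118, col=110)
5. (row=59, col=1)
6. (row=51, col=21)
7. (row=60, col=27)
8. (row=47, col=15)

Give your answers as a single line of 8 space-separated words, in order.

(66,-3): col outside [0, 66] -> not filled
(180,125): row=0b10110100, col=0b1111101, row AND col = 0b110100 = 52; 52 != 125 -> empty
(38,0): row=0b100110, col=0b0, row AND col = 0b0 = 0; 0 == 0 -> filled
(118,110): row=0b1110110, col=0b1101110, row AND col = 0b1100110 = 102; 102 != 110 -> empty
(59,1): row=0b111011, col=0b1, row AND col = 0b1 = 1; 1 == 1 -> filled
(51,21): row=0b110011, col=0b10101, row AND col = 0b10001 = 17; 17 != 21 -> empty
(60,27): row=0b111100, col=0b11011, row AND col = 0b11000 = 24; 24 != 27 -> empty
(47,15): row=0b101111, col=0b1111, row AND col = 0b1111 = 15; 15 == 15 -> filled

Answer: no no yes no yes no no yes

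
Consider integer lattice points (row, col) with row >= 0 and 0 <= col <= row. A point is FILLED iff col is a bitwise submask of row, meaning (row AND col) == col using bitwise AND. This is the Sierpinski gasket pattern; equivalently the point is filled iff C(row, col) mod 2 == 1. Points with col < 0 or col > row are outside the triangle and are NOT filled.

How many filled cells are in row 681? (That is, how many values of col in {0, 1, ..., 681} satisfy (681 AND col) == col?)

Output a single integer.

Answer: 32

Derivation:
681 in binary = 1010101001
popcount(681) = number of 1-bits in 1010101001 = 5
A col c satisfies (681 AND c) == c iff every set bit of c is also set in 681; each of the 5 set bits of 681 can independently be on or off in c.
count = 2^5 = 32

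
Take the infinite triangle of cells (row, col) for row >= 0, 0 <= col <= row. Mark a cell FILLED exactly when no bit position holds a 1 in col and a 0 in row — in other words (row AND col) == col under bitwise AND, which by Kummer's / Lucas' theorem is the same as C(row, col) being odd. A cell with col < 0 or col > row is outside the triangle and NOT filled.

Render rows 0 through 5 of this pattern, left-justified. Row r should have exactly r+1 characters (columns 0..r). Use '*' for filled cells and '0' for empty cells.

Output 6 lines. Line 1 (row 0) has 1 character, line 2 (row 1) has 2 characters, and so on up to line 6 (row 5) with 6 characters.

r0=0: *
r1=1: **
r2=10: *0*
r3=11: ****
r4=100: *000*
r5=101: **00**

Answer: *
**
*0*
****
*000*
**00**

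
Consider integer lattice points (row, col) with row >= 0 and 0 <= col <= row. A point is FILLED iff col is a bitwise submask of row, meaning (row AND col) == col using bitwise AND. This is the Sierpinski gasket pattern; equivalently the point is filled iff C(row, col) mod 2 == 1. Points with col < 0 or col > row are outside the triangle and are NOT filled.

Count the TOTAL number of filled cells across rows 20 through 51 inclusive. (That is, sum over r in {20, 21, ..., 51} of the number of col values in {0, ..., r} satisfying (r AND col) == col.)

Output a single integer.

r20=10100 pc2: +4 =4
r21=10101 pc3: +8 =12
r22=10110 pc3: +8 =20
r23=10111 pc4: +16 =36
r24=11000 pc2: +4 =40
r25=11001 pc3: +8 =48
r26=11010 pc3: +8 =56
r27=11011 pc4: +16 =72
r28=11100 pc3: +8 =80
r29=11101 pc4: +16 =96
r30=11110 pc4: +16 =112
r31=11111 pc5: +32 =144
r32=100000 pc1: +2 =146
r33=100001 pc2: +4 =150
r34=100010 pc2: +4 =154
r35=100011 pc3: +8 =162
r36=100100 pc2: +4 =166
r37=100101 pc3: +8 =174
r38=100110 pc3: +8 =182
r39=100111 pc4: +16 =198
r40=101000 pc2: +4 =202
r41=101001 pc3: +8 =210
r42=101010 pc3: +8 =218
r43=101011 pc4: +16 =234
r44=101100 pc3: +8 =242
r45=101101 pc4: +16 =258
r46=101110 pc4: +16 =274
r47=101111 pc5: +32 =306
r48=110000 pc2: +4 =310
r49=110001 pc3: +8 =318
r50=110010 pc3: +8 =326
r51=110011 pc4: +16 =342

Answer: 342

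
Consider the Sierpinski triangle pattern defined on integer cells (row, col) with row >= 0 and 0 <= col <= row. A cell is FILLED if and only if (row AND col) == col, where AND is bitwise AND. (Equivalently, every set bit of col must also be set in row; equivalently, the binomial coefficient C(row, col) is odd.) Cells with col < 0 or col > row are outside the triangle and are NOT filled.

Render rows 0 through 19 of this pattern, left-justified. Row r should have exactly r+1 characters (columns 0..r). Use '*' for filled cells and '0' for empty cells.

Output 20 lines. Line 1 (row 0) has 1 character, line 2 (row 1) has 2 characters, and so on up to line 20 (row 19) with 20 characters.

r0=0: *
r1=1: **
r2=10: *0*
r3=11: ****
r4=100: *000*
r5=101: **00**
r6=110: *0*0*0*
r7=111: ********
r8=1000: *0000000*
r9=1001: **000000**
r10=1010: *0*00000*0*
r11=1011: ****0000****
r12=1100: *000*000*000*
r13=1101: **00**00**00**
r14=1110: *0*0*0*0*0*0*0*
r15=1111: ****************
r16=10000: *000000000000000*
r17=10001: **00000000000000**
r18=10010: *0*0000000000000*0*
r19=10011: ****000000000000****

Answer: *
**
*0*
****
*000*
**00**
*0*0*0*
********
*0000000*
**000000**
*0*00000*0*
****0000****
*000*000*000*
**00**00**00**
*0*0*0*0*0*0*0*
****************
*000000000000000*
**00000000000000**
*0*0000000000000*0*
****000000000000****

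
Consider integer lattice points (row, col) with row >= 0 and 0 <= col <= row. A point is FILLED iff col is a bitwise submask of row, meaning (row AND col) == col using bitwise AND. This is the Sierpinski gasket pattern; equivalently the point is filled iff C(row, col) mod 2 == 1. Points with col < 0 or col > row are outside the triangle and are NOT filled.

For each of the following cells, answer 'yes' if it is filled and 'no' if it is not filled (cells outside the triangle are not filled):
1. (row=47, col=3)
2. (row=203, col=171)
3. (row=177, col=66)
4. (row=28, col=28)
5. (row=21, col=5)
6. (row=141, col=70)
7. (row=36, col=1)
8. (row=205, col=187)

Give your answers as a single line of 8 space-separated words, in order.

(47,3): row=0b101111, col=0b11, row AND col = 0b11 = 3; 3 == 3 -> filled
(203,171): row=0b11001011, col=0b10101011, row AND col = 0b10001011 = 139; 139 != 171 -> empty
(177,66): row=0b10110001, col=0b1000010, row AND col = 0b0 = 0; 0 != 66 -> empty
(28,28): row=0b11100, col=0b11100, row AND col = 0b11100 = 28; 28 == 28 -> filled
(21,5): row=0b10101, col=0b101, row AND col = 0b101 = 5; 5 == 5 -> filled
(141,70): row=0b10001101, col=0b1000110, row AND col = 0b100 = 4; 4 != 70 -> empty
(36,1): row=0b100100, col=0b1, row AND col = 0b0 = 0; 0 != 1 -> empty
(205,187): row=0b11001101, col=0b10111011, row AND col = 0b10001001 = 137; 137 != 187 -> empty

Answer: yes no no yes yes no no no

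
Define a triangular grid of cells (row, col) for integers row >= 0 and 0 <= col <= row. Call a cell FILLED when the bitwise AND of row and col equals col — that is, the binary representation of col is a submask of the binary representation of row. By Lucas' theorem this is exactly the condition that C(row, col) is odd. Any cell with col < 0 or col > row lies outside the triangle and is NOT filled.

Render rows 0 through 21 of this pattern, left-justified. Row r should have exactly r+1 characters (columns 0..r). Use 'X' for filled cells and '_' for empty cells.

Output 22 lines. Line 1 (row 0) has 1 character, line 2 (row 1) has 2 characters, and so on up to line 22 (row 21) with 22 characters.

r0=0: X
r1=1: XX
r2=10: X_X
r3=11: XXXX
r4=100: X___X
r5=101: XX__XX
r6=110: X_X_X_X
r7=111: XXXXXXXX
r8=1000: X_______X
r9=1001: XX______XX
r10=1010: X_X_____X_X
r11=1011: XXXX____XXXX
r12=1100: X___X___X___X
r13=1101: XX__XX__XX__XX
r14=1110: X_X_X_X_X_X_X_X
r15=1111: XXXXXXXXXXXXXXXX
r16=10000: X_______________X
r17=10001: XX______________XX
r18=10010: X_X_____________X_X
r19=10011: XXXX____________XXXX
r20=10100: X___X___________X___X
r21=10101: XX__XX__________XX__XX

Answer: X
XX
X_X
XXXX
X___X
XX__XX
X_X_X_X
XXXXXXXX
X_______X
XX______XX
X_X_____X_X
XXXX____XXXX
X___X___X___X
XX__XX__XX__XX
X_X_X_X_X_X_X_X
XXXXXXXXXXXXXXXX
X_______________X
XX______________XX
X_X_____________X_X
XXXX____________XXXX
X___X___________X___X
XX__XX__________XX__XX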